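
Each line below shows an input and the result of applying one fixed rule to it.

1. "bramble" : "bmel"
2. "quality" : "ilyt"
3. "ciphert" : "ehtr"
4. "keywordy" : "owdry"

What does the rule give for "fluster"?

The rule is to delete the first 3 characters, then swap each adjacent pair of characters (1↔2, 3↔4, ...).
For "fluster", step one produces "ster"; step two turns that into "tsre".

tsre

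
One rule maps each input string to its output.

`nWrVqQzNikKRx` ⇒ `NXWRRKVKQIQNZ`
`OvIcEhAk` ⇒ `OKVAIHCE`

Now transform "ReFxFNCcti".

The pattern: take characters alternately from the front and the back (1st, last, 2nd, 2nd-last, ...), then convert every letter to uppercase.
Applying that to "ReFxFNCcti" gives "RIETFCXCFN".
(Check on "OvIcEhAk": → "OkvAIhcE" → "OKVAIHCE" ✓)

RIETFCXCFN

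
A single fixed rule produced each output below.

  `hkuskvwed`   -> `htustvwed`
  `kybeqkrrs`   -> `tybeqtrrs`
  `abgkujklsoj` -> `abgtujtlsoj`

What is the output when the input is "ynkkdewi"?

ynttdewi

What's happening: replace every "k" with "t".
On "ynkkdewi" that produces "ynttdewi".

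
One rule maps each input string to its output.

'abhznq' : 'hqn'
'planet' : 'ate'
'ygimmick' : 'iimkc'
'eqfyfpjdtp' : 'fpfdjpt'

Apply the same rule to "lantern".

Each output is the input with this applied: swap each adjacent pair of characters (1↔2, 3↔4, ...), then delete the first 3 characters.
"lantern" → "altnren" → "nren".
(Check on "abhznq": → "bazhqn" → "hqn" ✓)

nren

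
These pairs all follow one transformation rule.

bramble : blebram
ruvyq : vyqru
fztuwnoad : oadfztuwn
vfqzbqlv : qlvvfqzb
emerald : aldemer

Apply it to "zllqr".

lqrzl

What's happening: move the last 3 characters to the front (rotate right by 3).
For "zllqr" the result is "lqrzl".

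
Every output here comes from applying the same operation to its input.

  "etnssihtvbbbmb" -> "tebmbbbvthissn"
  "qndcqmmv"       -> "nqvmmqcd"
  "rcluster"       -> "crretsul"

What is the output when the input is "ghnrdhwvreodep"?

Rule — move the first 2 characters to the end (rotate left by 2), then reverse the string.
On "ghnrdhwvreodep": the first step gives "nrdhwvreodepgh", and the second then gives "hgpedoervwhdrn".

hgpedoervwhdrn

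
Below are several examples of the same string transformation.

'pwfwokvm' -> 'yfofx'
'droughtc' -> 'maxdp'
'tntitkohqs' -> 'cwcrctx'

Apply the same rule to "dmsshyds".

mvbbq

Looking at the pairs, the operation is to delete the last 3 characters, then shift every letter 9 places forward in the alphabet (wrapping around).
Starting from "dmsshyds": after the first operation, "dmssh"; after the second, "mvbbq".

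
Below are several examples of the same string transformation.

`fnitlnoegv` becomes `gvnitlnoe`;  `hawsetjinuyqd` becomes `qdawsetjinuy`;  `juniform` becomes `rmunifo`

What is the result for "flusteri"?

riluste

The rule is to delete the first character, then move the last 2 characters to the front (rotate right by 2).
Applying both steps to "flusteri": "lusteri", then "riluste".
(Check on "juniform": → "uniform" → "rmunifo" ✓)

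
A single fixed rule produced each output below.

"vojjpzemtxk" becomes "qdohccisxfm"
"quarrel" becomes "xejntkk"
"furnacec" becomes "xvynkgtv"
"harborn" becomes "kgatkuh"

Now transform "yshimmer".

The rule is to move the last 2 characters to the front (rotate right by 2), then shift every letter 7 places backward in the alphabet (wrapping around).
So "yshimmer" becomes "xkrlabff".

xkrlabff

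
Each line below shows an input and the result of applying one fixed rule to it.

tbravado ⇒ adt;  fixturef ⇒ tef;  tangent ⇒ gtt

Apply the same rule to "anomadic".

What's happening: keep one character in every 3, starting at position 1 (positions 1st, 4th, 7th, ...), then move the first character to the end.
On "anomadic": the first step gives "ami", and the second then gives "mia".

mia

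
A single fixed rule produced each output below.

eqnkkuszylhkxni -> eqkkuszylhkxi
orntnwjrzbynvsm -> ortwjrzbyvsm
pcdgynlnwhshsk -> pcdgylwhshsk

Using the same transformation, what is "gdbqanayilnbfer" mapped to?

gdbqaayilbfer

Looking at the pairs, the operation is to remove every "n".
"gdbqanayilnbfer" → "gdbqaayilbfer".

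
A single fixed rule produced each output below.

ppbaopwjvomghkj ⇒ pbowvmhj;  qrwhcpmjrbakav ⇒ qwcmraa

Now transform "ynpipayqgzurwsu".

The pattern: keep every other character starting from the first (positions 1st, 3rd, 5th, ...).
Applying that to "ynpipayqgzurwsu" gives "yppyguwu".

yppyguwu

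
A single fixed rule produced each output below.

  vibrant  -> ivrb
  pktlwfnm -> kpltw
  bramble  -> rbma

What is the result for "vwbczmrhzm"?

wvcbmzr

What's happening: delete the last 3 characters, then swap each adjacent pair of characters (1↔2, 3↔4, ...).
Starting from "vwbczmrhzm": after the first operation, "vwbczmr"; after the second, "wvcbmzr".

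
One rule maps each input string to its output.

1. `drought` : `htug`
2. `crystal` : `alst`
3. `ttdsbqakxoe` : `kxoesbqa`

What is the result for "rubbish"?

Each output is the input with this applied: delete the first 3 characters, then swap the front and back halves of the string.
For "rubbish" the result is "shbi".

shbi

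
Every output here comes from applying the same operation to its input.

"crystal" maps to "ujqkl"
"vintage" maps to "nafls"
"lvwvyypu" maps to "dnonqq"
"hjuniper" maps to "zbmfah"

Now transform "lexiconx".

dwpaug

The rule is to delete the last 2 characters, then shift every letter 8 places backward in the alphabet (wrapping around).
Working it through for "lexiconx": intermediate "lexico", final "dwpaug".
(Check on "hjuniper": → "hjunip" → "zbmfah" ✓)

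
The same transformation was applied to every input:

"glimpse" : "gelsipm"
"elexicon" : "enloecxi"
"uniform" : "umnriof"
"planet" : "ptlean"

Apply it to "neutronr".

The transformation: take characters alternately from the front and the back (1st, last, 2nd, 2nd-last, ...).
On "neutronr" that produces "nrenuotr".

nrenuotr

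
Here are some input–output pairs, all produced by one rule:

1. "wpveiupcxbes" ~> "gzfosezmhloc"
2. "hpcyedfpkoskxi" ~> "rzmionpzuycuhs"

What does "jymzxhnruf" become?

tiwjhrxbep

Rule — shift every letter 10 places forward in the alphabet (wrapping around).
Applying that to "jymzxhnruf" gives "tiwjhrxbep".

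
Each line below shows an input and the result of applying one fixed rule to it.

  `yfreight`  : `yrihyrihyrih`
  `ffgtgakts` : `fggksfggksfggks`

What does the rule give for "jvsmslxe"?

Each output is the input with this applied: keep every other character starting from the first (positions 1st, 3rd, 5th, ...), then write the whole string 3 times in a row.
Applying both steps to "jvsmslxe": "jssx", then "jssxjssxjssx".

jssxjssxjssx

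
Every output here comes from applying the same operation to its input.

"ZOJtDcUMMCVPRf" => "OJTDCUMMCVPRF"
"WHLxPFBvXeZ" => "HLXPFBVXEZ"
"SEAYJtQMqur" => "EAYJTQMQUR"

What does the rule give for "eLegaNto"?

LEGANTO

The rule is to delete the first character, then convert every letter to uppercase.
For "eLegaNto" the result is "LEGANTO".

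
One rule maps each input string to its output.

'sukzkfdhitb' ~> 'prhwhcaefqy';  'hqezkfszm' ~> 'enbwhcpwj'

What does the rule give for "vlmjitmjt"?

sijgfqjgq

Rule — shift every letter 3 places backward in the alphabet (wrapping around).
On "vlmjitmjt" that produces "sijgfqjgq".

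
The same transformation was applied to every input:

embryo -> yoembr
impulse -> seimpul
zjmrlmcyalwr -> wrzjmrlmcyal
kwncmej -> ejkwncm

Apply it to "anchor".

The rule is to move the last 2 characters to the front (rotate right by 2).
"anchor" → "oranch".

oranch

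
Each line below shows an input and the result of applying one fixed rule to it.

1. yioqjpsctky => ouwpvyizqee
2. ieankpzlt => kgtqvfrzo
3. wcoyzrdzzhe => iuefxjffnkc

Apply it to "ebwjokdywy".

hcpuqjecek

What's happening: move the first character to the end, then shift every letter 6 places forward in the alphabet (wrapping around).
Starting from "ebwjokdywy": after the first operation, "bwjokdywye"; after the second, "hcpuqjecek".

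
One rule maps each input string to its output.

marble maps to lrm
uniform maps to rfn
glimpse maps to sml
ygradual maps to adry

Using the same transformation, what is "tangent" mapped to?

nga

In each case the input is transformed by: reverse the string, then keep every other character starting from the second (positions 2nd, 4th, 6th, ...).
On "tangent": the first step gives "tnegnat", and the second then gives "nga".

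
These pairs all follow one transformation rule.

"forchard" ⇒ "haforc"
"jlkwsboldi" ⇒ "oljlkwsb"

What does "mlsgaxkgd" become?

In each case the input is transformed by: delete the last 2 characters, then move the last 2 characters to the front (rotate right by 2).
"mlsgaxkgd" → "mlsgaxk" → "xkmlsga".

xkmlsga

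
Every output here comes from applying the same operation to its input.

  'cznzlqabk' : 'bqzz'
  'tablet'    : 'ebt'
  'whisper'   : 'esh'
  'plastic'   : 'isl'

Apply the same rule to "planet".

In each case the input is transformed by: reverse the string, then keep every other character starting from the second (positions 2nd, 4th, 6th, ...).
On "planet": the first step gives "tenalp", and the second then gives "eap".

eap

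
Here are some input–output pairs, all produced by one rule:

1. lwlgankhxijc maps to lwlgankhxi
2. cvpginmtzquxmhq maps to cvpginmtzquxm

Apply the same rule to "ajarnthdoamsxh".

ajarnthdoams

The pattern: delete the last 2 characters.
Doing the same to "ajarnthdoamsxh": "ajarnthdoams".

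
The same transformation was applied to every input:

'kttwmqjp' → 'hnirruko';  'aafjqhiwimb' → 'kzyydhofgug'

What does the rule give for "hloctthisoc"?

mafjmarrfgq

Looking at the pairs, the operation is to move the last 2 characters to the front (rotate right by 2), then shift every letter 2 places backward in the alphabet (wrapping around).
Applying both steps to "hloctthisoc": "ochloctthis", then "mafjmarrfgq".
(Check on "kttwmqjp": → "jpkttwmq" → "hnirruko" ✓)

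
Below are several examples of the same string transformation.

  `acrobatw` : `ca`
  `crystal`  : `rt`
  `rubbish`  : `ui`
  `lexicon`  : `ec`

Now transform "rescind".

ei

Rule — take characters alternately from the front and the back (1st, last, 2nd, 2nd-last, ...), then keep one character in every 3, starting at position 3 (positions 3rd, 6th, 9th, ...).
Applying both steps to "rescind": "rdensic", then "ei".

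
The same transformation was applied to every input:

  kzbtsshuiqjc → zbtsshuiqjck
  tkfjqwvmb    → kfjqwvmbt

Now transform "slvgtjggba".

lvgtjggbas

In each case the input is transformed by: move the first character to the end.
Applying that to "slvgtjggba" gives "lvgtjggbas".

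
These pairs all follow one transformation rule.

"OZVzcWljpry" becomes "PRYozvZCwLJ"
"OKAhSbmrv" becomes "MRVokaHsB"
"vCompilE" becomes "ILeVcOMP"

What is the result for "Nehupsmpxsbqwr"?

QWRnEHUPSMPXSB

The pattern: flip the case of every letter, then move the last 3 characters to the front (rotate right by 3).
Working it through for "Nehupsmpxsbqwr": intermediate "nEHUPSMPXSBQWR", final "QWRnEHUPSMPXSB".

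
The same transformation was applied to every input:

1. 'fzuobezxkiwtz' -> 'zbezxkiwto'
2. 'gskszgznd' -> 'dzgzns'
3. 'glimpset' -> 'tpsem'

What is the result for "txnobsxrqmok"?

Looking at the pairs, the operation is to delete the first 3 characters, then swap the first and last characters.
Working it through for "txnobsxrqmok": intermediate "obsxrqmok", final "kbsxrqmoo".
(Check on "fzuobezxkiwtz": → "obezxkiwtz" → "zbezxkiwto" ✓)

kbsxrqmoo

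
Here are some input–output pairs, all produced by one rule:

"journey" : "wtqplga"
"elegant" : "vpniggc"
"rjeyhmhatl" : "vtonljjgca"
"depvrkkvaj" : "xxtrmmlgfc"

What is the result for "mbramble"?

toongddc

Rule — shift every letter 2 places forward in the alphabet (wrapping around), then sort the characters into reverse alphabetical order.
"mbramble" → "toongddc".
(Check on "elegant": → "gngicpv" → "vpniggc" ✓)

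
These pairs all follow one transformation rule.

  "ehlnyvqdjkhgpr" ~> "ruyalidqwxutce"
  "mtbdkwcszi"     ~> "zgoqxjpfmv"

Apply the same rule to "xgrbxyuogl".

In each case the input is transformed by: shift every letter 13 places forward in the alphabet (wrapping around) — i.e. ROT13.
Applying that to "xgrbxyuogl" gives "kteoklhbty".

kteoklhbty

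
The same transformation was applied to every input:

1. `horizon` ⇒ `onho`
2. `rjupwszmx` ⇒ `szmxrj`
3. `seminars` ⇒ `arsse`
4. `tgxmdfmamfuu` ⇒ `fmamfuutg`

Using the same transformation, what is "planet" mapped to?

tpl

The pattern: move the first 2 characters to the end (rotate left by 2), then delete the first 3 characters.
"planet" → "anetpl" → "tpl".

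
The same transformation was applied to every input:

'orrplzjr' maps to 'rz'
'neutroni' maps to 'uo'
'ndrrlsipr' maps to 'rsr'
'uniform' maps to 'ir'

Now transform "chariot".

ao

Rule — keep one character in every 3, starting at position 3 (positions 3rd, 6th, 9th, ...).
Doing the same to "chariot": "ao".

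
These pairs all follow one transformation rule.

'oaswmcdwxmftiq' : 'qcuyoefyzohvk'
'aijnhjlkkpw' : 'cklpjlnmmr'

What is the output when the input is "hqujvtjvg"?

jswlxvlx

What's happening: delete the last character, then shift every letter 2 places forward in the alphabet (wrapping around).
Applying both steps to "hqujvtjvg": "hqujvtjv", then "jswlxvlx".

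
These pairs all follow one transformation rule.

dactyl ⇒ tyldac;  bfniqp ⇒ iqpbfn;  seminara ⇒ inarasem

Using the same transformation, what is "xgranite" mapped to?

The pattern: move the first 3 characters to the end (rotate left by 3).
So "xgranite" becomes "anitexgr".

anitexgr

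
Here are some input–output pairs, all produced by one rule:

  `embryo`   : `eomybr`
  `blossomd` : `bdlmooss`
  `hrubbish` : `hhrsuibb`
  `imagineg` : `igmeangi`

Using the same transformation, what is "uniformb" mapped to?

ubnmirfo

The pattern: take characters alternately from the front and the back (1st, last, 2nd, 2nd-last, ...).
"uniformb" → "ubnmirfo".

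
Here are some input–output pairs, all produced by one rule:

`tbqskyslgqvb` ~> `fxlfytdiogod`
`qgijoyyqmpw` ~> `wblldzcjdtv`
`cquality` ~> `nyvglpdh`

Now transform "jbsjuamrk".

The transformation: shift every letter 13 places forward in the alphabet (wrapping around) — i.e. ROT13, then move the first 3 characters to the end (rotate left by 3).
Applying both steps to "jbsjuamrk": "wofwhnzex", then "whnzexwof".
(Check on "cquality": → "pdhnyvgl" → "nyvglpdh" ✓)

whnzexwof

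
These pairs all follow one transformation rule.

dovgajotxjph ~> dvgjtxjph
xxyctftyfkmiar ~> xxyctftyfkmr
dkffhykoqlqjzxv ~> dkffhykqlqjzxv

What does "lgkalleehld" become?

The pattern: remove every vowel.
"lgkalleehld" → "lgkllhld".

lgkllhld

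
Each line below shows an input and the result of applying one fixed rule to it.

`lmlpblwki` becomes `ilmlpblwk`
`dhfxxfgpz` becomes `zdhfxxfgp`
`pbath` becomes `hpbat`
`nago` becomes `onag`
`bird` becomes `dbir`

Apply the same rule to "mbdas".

Looking at the pairs, the operation is to move the last character to the front.
So "mbdas" becomes "smbda".

smbda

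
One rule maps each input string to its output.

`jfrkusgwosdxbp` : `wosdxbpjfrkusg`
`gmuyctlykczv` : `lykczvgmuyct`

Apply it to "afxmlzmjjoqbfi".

Looking at the pairs, the operation is to swap the front and back halves of the string.
So "afxmlzmjjoqbfi" becomes "jjoqbfiafxmlzm".

jjoqbfiafxmlzm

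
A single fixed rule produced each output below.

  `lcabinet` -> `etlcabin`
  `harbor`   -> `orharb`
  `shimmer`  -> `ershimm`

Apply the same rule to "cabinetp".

tpcabine

The transformation: move the last 2 characters to the front (rotate right by 2).
"cabinetp" → "tpcabine".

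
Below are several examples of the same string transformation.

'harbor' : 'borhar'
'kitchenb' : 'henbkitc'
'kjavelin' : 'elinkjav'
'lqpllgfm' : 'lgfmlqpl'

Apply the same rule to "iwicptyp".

ptypiwic

Rule — swap the front and back halves of the string.
Doing the same to "iwicptyp": "ptypiwic".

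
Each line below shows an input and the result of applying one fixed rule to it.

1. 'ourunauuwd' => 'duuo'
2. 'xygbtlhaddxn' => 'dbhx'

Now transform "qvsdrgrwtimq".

idrq

The rule is to keep one character in every 3, starting at position 1 (positions 1st, 4th, 7th, ...), then swap the first and last characters.
Starting from "qvsdrgrwtimq": after the first operation, "qdri"; after the second, "idrq".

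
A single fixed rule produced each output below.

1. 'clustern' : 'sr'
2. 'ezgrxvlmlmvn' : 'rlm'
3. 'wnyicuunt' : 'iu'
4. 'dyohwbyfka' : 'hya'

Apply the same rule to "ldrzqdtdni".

zti

Rule — delete the first character, then keep one character in every 3, starting at position 3 (positions 3rd, 6th, 9th, ...).
For "ldrzqdtdni", step one produces "drzqdtdni"; step two turns that into "zti".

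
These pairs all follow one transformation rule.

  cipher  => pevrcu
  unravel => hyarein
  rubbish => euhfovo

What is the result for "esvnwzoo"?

rbfbimaj

The pattern: take characters alternately from the front and the back (1st, last, 2nd, 2nd-last, ...), then shift every letter 13 places forward in the alphabet (wrapping around) — i.e. ROT13.
"esvnwzoo" → "eosovznw" → "rbfbimaj".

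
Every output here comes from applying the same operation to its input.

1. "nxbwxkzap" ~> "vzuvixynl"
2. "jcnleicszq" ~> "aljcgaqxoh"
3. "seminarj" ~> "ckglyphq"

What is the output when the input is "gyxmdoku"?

wvkbmise

The rule is to shift every letter 2 places backward in the alphabet (wrapping around), then move the first character to the end.
"gyxmdoku" → "ewvkbmis" → "wvkbmise".
(Check on "jcnleicszq": → "haljcgaqxo" → "aljcgaqxoh" ✓)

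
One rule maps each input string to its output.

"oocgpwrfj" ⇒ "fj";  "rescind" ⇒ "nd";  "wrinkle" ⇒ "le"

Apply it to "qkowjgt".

Looking at the pairs, the operation is to keep only the last 2 characters.
For "qkowjgt" the result is "gt".

gt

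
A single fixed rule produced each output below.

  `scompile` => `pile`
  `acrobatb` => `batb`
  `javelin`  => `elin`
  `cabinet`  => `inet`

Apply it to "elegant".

The rule is to keep only the last 4 characters.
So "elegant" becomes "gant".

gant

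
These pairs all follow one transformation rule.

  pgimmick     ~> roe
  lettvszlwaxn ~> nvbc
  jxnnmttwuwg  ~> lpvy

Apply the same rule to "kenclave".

mex

Rule — keep one character in every 3, starting at position 1 (positions 1st, 4th, 7th, ...), then shift every letter 2 places forward in the alphabet (wrapping around).
Applying both steps to "kenclave": "kcv", then "mex".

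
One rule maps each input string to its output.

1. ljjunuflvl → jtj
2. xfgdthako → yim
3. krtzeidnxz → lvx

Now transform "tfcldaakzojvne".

tlc

The transformation: shift every letter 2 places backward in the alphabet (wrapping around), then keep only the last 3 characters.
Starting from "tfcldaakzojvne": after the first operation, "rdajbyyixmhtlc"; after the second, "tlc".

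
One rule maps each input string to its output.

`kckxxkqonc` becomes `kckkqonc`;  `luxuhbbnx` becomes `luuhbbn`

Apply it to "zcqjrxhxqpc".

zcqjrhqpc

What's happening: remove every "x".
On "zcqjrxhxqpc" that produces "zcqjrhqpc".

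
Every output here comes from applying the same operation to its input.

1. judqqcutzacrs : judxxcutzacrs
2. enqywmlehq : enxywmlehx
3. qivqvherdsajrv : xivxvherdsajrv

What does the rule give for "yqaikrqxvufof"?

yxaikrxxvufof

Rule — replace every "q" with "x".
Doing the same to "yqaikrqxvufof": "yxaikrxxvufof".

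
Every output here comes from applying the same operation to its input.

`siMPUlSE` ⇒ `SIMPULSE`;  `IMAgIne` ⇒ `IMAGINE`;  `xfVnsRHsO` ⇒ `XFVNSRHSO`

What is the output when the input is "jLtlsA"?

JLTLSA

The rule is to convert every letter to uppercase.
Doing the same to "jLtlsA": "JLTLSA".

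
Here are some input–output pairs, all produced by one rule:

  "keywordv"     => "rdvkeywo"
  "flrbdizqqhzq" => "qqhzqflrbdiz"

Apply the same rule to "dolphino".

inodolph

The transformation: swap the front and back halves of the string, then move the first character to the end.
So "dolphino" becomes "inodolph".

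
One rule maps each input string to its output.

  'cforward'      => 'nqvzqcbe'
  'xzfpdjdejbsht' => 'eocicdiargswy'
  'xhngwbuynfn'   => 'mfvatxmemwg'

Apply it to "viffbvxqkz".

eeauwpjyuh

Looking at the pairs, the operation is to move the first 2 characters to the end (rotate left by 2), then shift every letter 1 place backward in the alphabet (wrapping around).
So "viffbvxqkz" becomes "eeauwpjyuh".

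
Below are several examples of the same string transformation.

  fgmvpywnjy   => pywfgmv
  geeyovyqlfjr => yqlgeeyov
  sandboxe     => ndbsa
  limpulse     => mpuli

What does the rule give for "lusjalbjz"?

The pattern: delete the last 3 characters, then move the last 3 characters to the front (rotate right by 3).
Starting from "lusjalbjz": after the first operation, "lusjal"; after the second, "jallus".

jallus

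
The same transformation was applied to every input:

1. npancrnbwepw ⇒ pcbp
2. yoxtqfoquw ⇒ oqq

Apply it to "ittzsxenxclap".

tsnl

Each output is the input with this applied: keep one character in every 3, starting at position 2 (positions 2nd, 5th, 8th, ...).
On "ittzsxenxclap" that produces "tsnl".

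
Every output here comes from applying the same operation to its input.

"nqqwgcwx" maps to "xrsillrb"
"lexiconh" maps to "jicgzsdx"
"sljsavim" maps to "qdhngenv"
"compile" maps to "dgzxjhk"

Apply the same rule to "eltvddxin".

sdizgoqyy

The pattern: shift every letter 5 places backward in the alphabet (wrapping around), then move the last 3 characters to the front (rotate right by 3).
On "eltvddxin": the first step gives "zgoqyysdi", and the second then gives "sdizgoqyy".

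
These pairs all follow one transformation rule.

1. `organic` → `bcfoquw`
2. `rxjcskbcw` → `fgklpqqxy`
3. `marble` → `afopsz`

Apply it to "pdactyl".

dhmoqrz

What's happening: shift every letter 12 places backward in the alphabet (wrapping around), then sort the characters into alphabetical order.
Applying both steps to "pdactyl": "droqhmz", then "dhmoqrz".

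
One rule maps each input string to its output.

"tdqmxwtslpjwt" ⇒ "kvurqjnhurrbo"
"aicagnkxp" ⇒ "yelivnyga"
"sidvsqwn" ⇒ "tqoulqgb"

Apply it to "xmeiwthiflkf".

What's happening: move the first 3 characters to the end (rotate left by 3), then shift every letter 2 places backward in the alphabet (wrapping around).
Working it through for "xmeiwthiflkf": intermediate "iwthiflkfxme", final "gurfgdjidvkc".

gurfgdjidvkc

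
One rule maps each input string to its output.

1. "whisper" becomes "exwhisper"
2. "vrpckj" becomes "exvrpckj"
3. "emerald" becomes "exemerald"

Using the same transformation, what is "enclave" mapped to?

The rule is to prepend "ex".
For "enclave" the result is "exenclave".

exenclave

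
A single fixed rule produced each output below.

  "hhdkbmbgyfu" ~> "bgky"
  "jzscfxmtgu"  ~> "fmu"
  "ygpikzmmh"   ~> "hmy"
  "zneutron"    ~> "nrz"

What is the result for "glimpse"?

In each case the input is transformed by: sort the characters into alphabetical order, then keep one character in every 3, starting at position 2 (positions 2nd, 5th, 8th, ...).
For "glimpse", step one produces "egilmps"; step two turns that into "gm".

gm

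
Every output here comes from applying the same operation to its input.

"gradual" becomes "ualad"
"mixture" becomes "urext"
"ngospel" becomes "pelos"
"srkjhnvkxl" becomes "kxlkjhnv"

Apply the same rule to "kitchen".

hentc

In each case the input is transformed by: delete the first 2 characters, then move the last 3 characters to the front (rotate right by 3).
On "kitchen" that produces "hentc".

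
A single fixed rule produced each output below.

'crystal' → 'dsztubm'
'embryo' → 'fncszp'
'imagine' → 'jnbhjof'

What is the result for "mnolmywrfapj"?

The rule is to shift every letter 1 place forward in the alphabet (wrapping around).
Applying that to "mnolmywrfapj" gives "nopmnzxsgbqk".

nopmnzxsgbqk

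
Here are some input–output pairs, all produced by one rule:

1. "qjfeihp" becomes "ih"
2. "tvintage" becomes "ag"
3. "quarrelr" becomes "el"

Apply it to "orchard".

ar

Each output is the input with this applied: move the last 3 characters to the front (rotate right by 3), then keep only the first 2 characters.
Doing the same to "orchard": "ar".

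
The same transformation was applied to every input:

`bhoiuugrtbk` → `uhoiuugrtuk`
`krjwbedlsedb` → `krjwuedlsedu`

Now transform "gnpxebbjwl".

Looking at the pairs, the operation is to replace every "b" with "u".
"gnpxebbjwl" → "gnpxeuujwl".

gnpxeuujwl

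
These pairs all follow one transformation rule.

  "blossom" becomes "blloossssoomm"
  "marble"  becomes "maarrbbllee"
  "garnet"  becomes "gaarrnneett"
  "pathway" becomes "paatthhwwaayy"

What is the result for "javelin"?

In each case the input is transformed by: double every character, then delete the first character.
On "javelin": the first step gives "jjaavveelliinn", and the second then gives "jaavveelliinn".

jaavveelliinn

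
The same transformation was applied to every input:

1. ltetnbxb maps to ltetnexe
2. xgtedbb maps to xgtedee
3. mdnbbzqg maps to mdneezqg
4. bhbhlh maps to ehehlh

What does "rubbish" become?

What's happening: replace every "b" with "e".
So "rubbish" becomes "rueeish".

rueeish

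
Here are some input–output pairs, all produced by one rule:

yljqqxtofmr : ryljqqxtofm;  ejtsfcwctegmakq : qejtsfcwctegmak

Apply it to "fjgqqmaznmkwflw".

What's happening: move the last character to the front.
Applying that to "fjgqqmaznmkwflw" gives "wfjgqqmaznmkwfl".

wfjgqqmaznmkwfl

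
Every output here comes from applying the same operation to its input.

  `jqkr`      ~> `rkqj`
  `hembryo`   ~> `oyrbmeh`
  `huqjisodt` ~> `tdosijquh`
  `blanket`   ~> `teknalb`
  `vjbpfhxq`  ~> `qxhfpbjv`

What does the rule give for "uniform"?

Each output is the input with this applied: reverse the string.
Applying that to "uniform" gives "mrofinu".

mrofinu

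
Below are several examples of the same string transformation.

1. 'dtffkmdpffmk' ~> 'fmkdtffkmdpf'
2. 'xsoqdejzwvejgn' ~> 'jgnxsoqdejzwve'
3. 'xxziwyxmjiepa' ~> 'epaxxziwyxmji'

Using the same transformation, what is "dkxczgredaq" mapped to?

daqdkxczgre

The pattern: move the last 3 characters to the front (rotate right by 3).
So "dkxczgredaq" becomes "daqdkxczgre".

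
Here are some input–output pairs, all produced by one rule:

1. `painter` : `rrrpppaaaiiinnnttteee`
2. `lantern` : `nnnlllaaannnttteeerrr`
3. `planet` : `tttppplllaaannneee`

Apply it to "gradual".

lllgggrrraaaddduuuaaa

Looking at the pairs, the operation is to move the last character to the front, then repeat every character 3 times.
On "gradual": the first step gives "lgradua", and the second then gives "lllgggrrraaaddduuuaaa".
(Check on "planet": → "tplane" → "tttppplllaaannneee" ✓)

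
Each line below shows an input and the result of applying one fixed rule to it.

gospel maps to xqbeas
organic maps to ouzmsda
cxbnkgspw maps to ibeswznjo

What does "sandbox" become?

Looking at the pairs, the operation is to shift every letter 12 places forward in the alphabet (wrapping around), then reverse the string.
Applying both steps to "sandbox": "emzpnaj", then "janpzme".

janpzme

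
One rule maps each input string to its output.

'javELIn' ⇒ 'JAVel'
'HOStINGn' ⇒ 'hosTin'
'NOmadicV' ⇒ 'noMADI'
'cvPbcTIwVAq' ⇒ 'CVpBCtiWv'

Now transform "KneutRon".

Looking at the pairs, the operation is to flip the case of every letter, then delete the last 2 characters.
On "KneutRon": the first step gives "kNEUTrON", and the second then gives "kNEUTr".

kNEUTr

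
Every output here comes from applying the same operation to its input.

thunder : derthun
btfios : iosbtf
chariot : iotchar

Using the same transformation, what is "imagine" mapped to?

ineimag

Each output is the input with this applied: move the last 3 characters to the front (rotate right by 3).
"imagine" → "ineimag".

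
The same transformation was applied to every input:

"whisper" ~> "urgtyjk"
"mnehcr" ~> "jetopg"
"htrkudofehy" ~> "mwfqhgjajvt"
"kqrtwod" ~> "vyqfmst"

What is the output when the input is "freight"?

The transformation: shift every letter 2 places forward in the alphabet (wrapping around), then move the first 3 characters to the end (rotate left by 3).
For "freight", step one produces "htgkijv"; step two turns that into "kijvhtg".

kijvhtg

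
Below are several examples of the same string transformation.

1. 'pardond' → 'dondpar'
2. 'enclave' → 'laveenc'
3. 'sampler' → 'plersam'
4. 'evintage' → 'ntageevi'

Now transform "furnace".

nacefur

Looking at the pairs, the operation is to move the first 3 characters to the end (rotate left by 3).
For "furnace" the result is "nacefur".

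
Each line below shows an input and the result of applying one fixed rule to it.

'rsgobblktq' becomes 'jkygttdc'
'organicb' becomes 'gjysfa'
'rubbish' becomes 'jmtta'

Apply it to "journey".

bgmjf

Each output is the input with this applied: shift every letter 8 places backward in the alphabet (wrapping around), then delete the last 2 characters.
Applying both steps to "journey": "bgmjfwq", then "bgmjf".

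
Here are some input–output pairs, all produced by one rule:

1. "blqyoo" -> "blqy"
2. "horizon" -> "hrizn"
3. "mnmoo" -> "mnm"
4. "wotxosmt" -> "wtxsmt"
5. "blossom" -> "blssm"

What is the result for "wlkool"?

In each case the input is transformed by: remove every "o".
Doing the same to "wlkool": "wlkl".

wlkl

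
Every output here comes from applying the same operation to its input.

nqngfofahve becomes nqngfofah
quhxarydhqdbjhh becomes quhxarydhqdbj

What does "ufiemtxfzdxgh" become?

ufiemtxfzdx

The rule is to delete the last 2 characters.
Applying that to "ufiemtxfzdxgh" gives "ufiemtxfzdx".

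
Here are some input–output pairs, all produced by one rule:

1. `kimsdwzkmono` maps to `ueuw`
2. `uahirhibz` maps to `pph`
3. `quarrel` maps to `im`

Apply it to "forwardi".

The transformation: keep one character in every 3, starting at position 3 (positions 3rd, 6th, 9th, ...), then shift every letter 8 places forward in the alphabet (wrapping around).
Working it through for "forwardi": intermediate "rr", final "zz".

zz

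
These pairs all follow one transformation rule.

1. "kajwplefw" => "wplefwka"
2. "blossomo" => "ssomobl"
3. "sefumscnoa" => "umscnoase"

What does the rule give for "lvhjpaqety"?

Each output is the input with this applied: move the first 2 characters to the end (rotate left by 2), then delete the first character.
Working it through for "lvhjpaqety": intermediate "hjpaqetylv", final "jpaqetylv".

jpaqetylv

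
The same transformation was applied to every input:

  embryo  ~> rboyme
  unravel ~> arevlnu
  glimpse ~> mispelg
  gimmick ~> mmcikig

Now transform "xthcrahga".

charghatx

The transformation: swap each adjacent pair of characters (1↔2, 3↔4, ...), then move the first 2 characters to the end (rotate left by 2).
For "xthcrahga", step one produces "txchargha"; step two turns that into "charghatx".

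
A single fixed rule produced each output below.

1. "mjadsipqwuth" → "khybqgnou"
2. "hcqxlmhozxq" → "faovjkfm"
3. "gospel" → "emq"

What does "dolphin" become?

Each output is the input with this applied: shift every letter 2 places backward in the alphabet (wrapping around), then delete the last 3 characters.
Doing the same to "dolphin": "bmjn".
(Check on "gospel": → "emqncj" → "emq" ✓)

bmjn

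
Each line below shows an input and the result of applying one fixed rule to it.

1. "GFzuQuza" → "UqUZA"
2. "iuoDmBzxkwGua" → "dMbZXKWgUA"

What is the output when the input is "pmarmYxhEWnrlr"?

Each output is the input with this applied: flip the case of every letter, then delete the first 3 characters.
"pmarmYxhEWnrlr" → "PMARMyXHewNRLR" → "RMyXHewNRLR".

RMyXHewNRLR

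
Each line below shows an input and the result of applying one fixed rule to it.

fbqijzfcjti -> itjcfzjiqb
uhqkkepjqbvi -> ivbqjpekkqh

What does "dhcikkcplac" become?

The transformation: delete the first character, then reverse the string.
For "dhcikkcplac" the result is "calpckkich".

calpckkich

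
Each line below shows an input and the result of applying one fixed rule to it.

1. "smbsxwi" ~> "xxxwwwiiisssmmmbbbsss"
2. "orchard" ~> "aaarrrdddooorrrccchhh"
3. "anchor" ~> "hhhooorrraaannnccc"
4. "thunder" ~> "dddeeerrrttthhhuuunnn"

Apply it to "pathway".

The transformation: move the last 3 characters to the front (rotate right by 3), then repeat every character 3 times.
"pathway" → "wwwaaayyypppaaattthhh".

wwwaaayyypppaaattthhh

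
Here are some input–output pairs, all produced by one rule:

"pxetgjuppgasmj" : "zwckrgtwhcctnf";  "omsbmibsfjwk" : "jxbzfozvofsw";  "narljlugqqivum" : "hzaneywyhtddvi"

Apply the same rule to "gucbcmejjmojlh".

yuthpopzrwwzbw

The rule is to move the last 2 characters to the front (rotate right by 2), then shift every letter 13 places forward in the alphabet (wrapping around) — i.e. ROT13.
On "gucbcmejjmojlh": the first step gives "lhgucbcmejjmoj", and the second then gives "yuthpopzrwwzbw".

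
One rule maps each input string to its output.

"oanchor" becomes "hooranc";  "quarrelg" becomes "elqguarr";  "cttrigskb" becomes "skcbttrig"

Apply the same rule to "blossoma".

The pattern: swap the first and last characters, then move the last 3 characters to the front (rotate right by 3).
Applying both steps to "blossoma": "alossomb", then "ombaloss".
(Check on "quarrelg": → "guarrelq" → "elqguarr" ✓)

ombaloss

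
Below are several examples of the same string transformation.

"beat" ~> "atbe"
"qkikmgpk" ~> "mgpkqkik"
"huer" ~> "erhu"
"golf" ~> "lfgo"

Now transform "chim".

Looking at the pairs, the operation is to swap the front and back halves of the string.
So "chim" becomes "imch".

imch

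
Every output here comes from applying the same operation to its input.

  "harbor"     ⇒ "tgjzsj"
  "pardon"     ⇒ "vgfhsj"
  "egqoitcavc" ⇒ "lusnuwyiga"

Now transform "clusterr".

Each output is the input with this applied: shift every letter 8 places backward in the alphabet (wrapping around), then swap the front and back halves of the string.
For "clusterr", step one produces "udmklwjj"; step two turns that into "lwjjudmk".

lwjjudmk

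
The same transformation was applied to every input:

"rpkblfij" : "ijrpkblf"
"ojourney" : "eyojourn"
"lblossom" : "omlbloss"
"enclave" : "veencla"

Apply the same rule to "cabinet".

Looking at the pairs, the operation is to move the last 2 characters to the front (rotate right by 2).
Doing the same to "cabinet": "etcabin".

etcabin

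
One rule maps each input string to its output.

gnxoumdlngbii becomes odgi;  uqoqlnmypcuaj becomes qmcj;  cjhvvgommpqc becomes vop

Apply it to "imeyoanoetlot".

Each output is the input with this applied: delete the first 3 characters, then keep one character in every 3, starting at position 1 (positions 1st, 4th, 7th, ...).
Applying both steps to "imeyoanoetlot": "yoanoetlot", then "yntt".

yntt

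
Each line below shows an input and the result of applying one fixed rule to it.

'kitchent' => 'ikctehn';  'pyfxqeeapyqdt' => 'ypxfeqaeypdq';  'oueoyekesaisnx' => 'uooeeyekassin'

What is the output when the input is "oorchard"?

oocrahr

Each output is the input with this applied: delete the last character, then swap each adjacent pair of characters (1↔2, 3↔4, ...).
Working it through for "oorchard": intermediate "oorchar", final "oocrahr".
(Check on "kitchent": → "kitchen" → "ikctehn" ✓)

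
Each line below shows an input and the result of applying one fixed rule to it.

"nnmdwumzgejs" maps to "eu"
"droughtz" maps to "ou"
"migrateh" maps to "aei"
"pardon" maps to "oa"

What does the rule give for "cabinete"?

eeai

The rule is to swap the front and back halves of the string, then keep only the vowels.
For "cabinete", step one produces "netecabi"; step two turns that into "eeai".
(Check on "migrateh": → "atehmigr" → "aei" ✓)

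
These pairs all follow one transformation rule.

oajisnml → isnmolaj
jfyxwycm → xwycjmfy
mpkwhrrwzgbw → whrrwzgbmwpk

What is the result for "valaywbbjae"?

aywbbjaveal

Rule — swap the first and last characters, then move the first 3 characters to the end (rotate left by 3).
For "valaywbbjae", step one produces "ealaywbbjav"; step two turns that into "aywbbjaveal".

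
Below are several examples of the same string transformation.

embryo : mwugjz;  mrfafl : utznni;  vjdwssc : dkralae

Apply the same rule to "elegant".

mbtvmio

The rule is to take characters alternately from the front and the back (1st, last, 2nd, 2nd-last, ...), then shift every letter 8 places forward in the alphabet (wrapping around).
Applying both steps to "elegant": "etlneag", then "mbtvmio".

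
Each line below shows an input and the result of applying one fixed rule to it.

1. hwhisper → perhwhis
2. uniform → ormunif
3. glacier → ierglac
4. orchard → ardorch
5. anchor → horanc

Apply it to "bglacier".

ierbglac

The pattern: move the last 3 characters to the front (rotate right by 3).
For "bglacier" the result is "ierbglac".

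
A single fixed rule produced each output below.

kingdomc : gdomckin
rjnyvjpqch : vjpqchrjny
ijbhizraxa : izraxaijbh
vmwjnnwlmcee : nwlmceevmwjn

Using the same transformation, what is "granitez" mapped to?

The transformation: swap the front and back halves of the string, then move the last character to the front.
On "granitez": the first step gives "itezgran", and the second then gives "nitezgra".

nitezgra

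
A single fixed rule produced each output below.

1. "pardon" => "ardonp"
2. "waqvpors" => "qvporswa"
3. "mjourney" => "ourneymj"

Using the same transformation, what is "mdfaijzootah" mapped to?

In each case the input is transformed by: swap the front and back halves of the string, then move the last 2 characters to the front (rotate right by 2).
Starting from "mdfaijzootah": after the first operation, "zootahmdfaij"; after the second, "ijzootahmdfa".

ijzootahmdfa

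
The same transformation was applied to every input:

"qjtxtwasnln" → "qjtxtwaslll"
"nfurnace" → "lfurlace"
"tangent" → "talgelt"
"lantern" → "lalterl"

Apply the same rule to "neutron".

What's happening: replace every "n" with "l".
So "neutron" becomes "leutrol".

leutrol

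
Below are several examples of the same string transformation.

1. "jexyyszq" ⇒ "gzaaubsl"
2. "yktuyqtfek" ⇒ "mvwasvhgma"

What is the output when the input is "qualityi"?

wcnkvaks

In each case the input is transformed by: shift every letter 2 places forward in the alphabet (wrapping around), then move the first character to the end.
Applying both steps to "qualityi": "swcnkvak", then "wcnkvaks".
(Check on "yktuyqtfek": → "amvwasvhgm" → "mvwasvhgma" ✓)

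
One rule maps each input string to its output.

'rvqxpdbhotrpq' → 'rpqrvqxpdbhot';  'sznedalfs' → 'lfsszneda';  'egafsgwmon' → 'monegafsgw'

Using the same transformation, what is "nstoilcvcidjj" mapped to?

djjnstoilcvci

Rule — move the last 3 characters to the front (rotate right by 3).
For "nstoilcvcidjj" the result is "djjnstoilcvci".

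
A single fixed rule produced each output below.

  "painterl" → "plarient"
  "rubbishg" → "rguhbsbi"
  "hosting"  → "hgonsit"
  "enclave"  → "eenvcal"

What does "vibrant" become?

vtinbar

The pattern: take characters alternately from the front and the back (1st, last, 2nd, 2nd-last, ...).
On "vibrant" that produces "vtinbar".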